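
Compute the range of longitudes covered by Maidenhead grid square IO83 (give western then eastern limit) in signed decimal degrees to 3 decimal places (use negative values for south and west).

-4.000, -2.000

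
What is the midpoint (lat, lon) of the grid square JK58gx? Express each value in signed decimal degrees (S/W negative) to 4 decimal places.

18.9792, 10.5417

Field J=9, K=10: +9·20° lon, +10·10° lat → SW at lon 0°, lat 10°.
Square 5, 8: +5·2° lon, +8·1° lat → SW at lon 10°, lat 18°.
Subsquare g=6, x=23: +6·0.0833333° lon, +23·0.0416667° lat → SW at lon 10.5°, lat 18.9583°.
Cell spans 0.0833333° lon × 0.0416667° lat. Centre is SW corner plus half of each.
latitude 18.9792, longitude 10.5417.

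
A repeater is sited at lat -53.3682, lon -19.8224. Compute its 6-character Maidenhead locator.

ID06cp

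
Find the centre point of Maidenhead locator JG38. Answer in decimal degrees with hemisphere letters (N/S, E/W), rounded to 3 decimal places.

21.500° S, 7.000° E

Field J=9, G=6: +9·20° lon, +6·10° lat → SW at lon 0°, lat -30°.
Square 3, 8: +3·2° lon, +8·1° lat → SW at lon 6°, lat -22°.
Cell spans 2° lon × 1° lat. Centre is SW corner plus half of each.
latitude 21.500° S, longitude 7.000° E.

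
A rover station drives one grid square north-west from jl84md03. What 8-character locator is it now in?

Longitude extended square 0; −1 → -1, wraps to 9, carry into subsquare.
Longitude subsquare m = 12; −1 → 11 = l.
Latitude extended square 3; +1 → 4.

JL84ld94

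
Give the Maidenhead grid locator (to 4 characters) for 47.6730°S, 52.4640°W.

GE32

Offset from 180°W / 90°S: lon 127.54°, lat 42.33°.
Field: 127.54/20 → 6 → G, 42.33/10 → 4 → E; chars GE.
Square: 7.54/2 → 3, 2.33/1 → 2; chars 32.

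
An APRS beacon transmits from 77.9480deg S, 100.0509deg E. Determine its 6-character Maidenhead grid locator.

OB02ab

Add 180° to longitude and 90° to latitude: 280.0509, 12.0520.
Field (20°×10°, letters A–R): lon ⌊280.0509/20⌋ = 14 → O; lat ⌊12.0520/10⌋ = 1 → B.
Square (2°×1°, digits 0–9): lon ⌊0.0509/2⌋ = 0; lat ⌊2.0520/1⌋ = 2.
Subsquare (5′×2.5′, letters a–x): lon ⌊0.0509/0.0833333⌋ = 0 → a; lat ⌊0.0520/0.0416667⌋ = 1 → b.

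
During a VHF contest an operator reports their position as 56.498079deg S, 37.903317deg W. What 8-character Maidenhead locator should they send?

Shift to the Maidenhead origin (180°W, 90°S): lon 142.09668, lat 33.50192.
Field: 142.09668/20 → 7 → H, 33.50192/10 → 3 → D; chars HD.
Square: 2.09668/2 → 1, 3.50192/1 → 3; chars 13.
Subsquare: 0.09668/0.0833333 → 1 → b, 0.50192/0.0416667 → 12 → m; chars bm.
Extended square: 0.01335/0.00833333 → 1, 0.00192/0.00416667 → 0; chars 10.

HD13bm10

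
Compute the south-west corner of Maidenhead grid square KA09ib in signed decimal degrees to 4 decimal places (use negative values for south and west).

-80.9583, 20.6667

Field K=10, A=0: +10·20° lon, +0·10° lat → SW at lon 20°, lat -90°.
Square 0, 9: +0·2° lon, +9·1° lat → SW at lon 20°, lat -81°.
Subsquare i=8, b=1: +8·0.0833333° lon, +1·0.0416667° lat → SW at lon 20.6667°, lat -80.9583°.
latitude -80.9583, longitude 20.6667.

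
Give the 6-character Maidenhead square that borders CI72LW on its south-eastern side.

CI72mv

Longitude subsquare l = 11; +1 → 12 = m.
Latitude subsquare w = 22; −1 → 21 = v.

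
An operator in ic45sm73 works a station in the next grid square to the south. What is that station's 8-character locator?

IC45sm72

Latitude extended square 3; −1 → 2.
The longitude characters are unchanged.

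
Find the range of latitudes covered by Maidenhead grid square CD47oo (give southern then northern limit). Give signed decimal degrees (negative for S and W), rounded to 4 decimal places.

-52.4167, -52.3750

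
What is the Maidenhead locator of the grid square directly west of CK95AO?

Longitude subsquare a = 0; −1 → -1, wraps to 23 = x, carry into square.
Longitude square 9; −1 → 8.
The latitude characters are unchanged.

CK85xo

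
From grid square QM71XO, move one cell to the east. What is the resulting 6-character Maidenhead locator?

QM81ao

Longitude subsquare x = 23; +1 → 24, wraps to 0 = a, carry into square.
Longitude square 7; +1 → 8.
The latitude characters are unchanged.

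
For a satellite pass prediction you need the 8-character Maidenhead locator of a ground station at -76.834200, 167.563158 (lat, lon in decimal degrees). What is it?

Add 180° to longitude and 90° to latitude: 347.56316, 13.16580.
Field: 347.56316/20 → 17 → R, 13.16580/10 → 1 → B; chars RB.
Square: 7.56316/2 → 3, 3.16580/1 → 3; chars 33.
Subsquare: 1.56316/0.0833333 → 18 → s, 0.16580/0.0416667 → 3 → d; chars sd.
Extended square: 0.06316/0.00833333 → 7, 0.04080/0.00416667 → 9; chars 79.

RB33sd79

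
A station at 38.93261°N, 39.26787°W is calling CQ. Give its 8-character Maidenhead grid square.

HM08iw73

Add 180° to longitude and 90° to latitude: 140.73213, 128.93261.
Field (20°×10°, letters A–R): lon ⌊140.73213/20⌋ = 7 → H; lat ⌊128.93261/10⌋ = 12 → M.
Square (2°×1°, digits 0–9): lon ⌊0.73213/2⌋ = 0; lat ⌊8.93261/1⌋ = 8.
Subsquare (5′×2.5′, letters a–x): lon ⌊0.73213/0.0833333⌋ = 8 → i; lat ⌊0.93261/0.0416667⌋ = 22 → w.
Extended square (30″×15″, digits 0–9): lon ⌊0.06546/0.00833333⌋ = 7; lat ⌊0.01594/0.00416667⌋ = 3.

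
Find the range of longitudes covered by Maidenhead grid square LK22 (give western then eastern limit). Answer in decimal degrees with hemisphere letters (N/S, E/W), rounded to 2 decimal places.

Field L=11, K=10: +11·20° lon, +10·10° lat → SW at lon 40°, lat 10°.
Square 2, 2: +2·2° lon, +2·1° lat → SW at lon 44°, lat 12°.
Cell spans 2° lon × 1° lat.
west 44.00° E, east 46.00° E.

44.00° E, 46.00° E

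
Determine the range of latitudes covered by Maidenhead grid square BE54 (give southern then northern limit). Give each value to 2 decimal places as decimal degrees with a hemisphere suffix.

Field B=1, E=4: +1·20° lon, +4·10° lat → SW at lon -160°, lat -50°.
Square 5, 4: +5·2° lon, +4·1° lat → SW at lon -150°, lat -46°.
Cell spans 2° lon × 1° lat.
south 46.00° S, north 45.00° S.

46.00° S, 45.00° S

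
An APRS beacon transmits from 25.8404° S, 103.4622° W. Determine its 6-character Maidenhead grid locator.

DG84gd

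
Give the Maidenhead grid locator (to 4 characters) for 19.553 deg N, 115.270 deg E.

Shift to the Maidenhead origin (180°W, 90°S): lon 295.27, lat 109.55.
Field (20°×10°, letters A–R): 295.27/20 → 14 → O, 109.55/10 → 10 → K; chars OK.
Square (2°×1°, digits 0–9): 15.27/2 → 7, 9.55/1 → 9; chars 79.

OK79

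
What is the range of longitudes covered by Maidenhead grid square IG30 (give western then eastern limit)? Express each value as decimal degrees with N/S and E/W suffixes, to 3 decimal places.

14.000° W, 12.000° W

Field I=8, G=6: +8·20° lon, +6·10° lat → SW at lon -20°, lat -30°.
Square 3, 0: +3·2° lon, +0·1° lat → SW at lon -14°, lat -30°.
Cell spans 2° lon × 1° lat.
west 14.000° W, east 12.000° W.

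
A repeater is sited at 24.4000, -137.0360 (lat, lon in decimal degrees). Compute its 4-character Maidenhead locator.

Add 180° to longitude and 90° to latitude: 42.96, 114.40.
Field: 42.96/20 → 2 → C, 114.40/10 → 11 → L; chars CL.
Square: 2.96/2 → 1, 4.40/1 → 4; chars 14.

CL14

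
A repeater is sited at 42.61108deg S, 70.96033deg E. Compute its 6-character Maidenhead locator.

Add 180° to longitude and 90° to latitude: 250.9603, 47.3889.
Field: lon ⌊250.9603/20⌋ = 12 → M; lat ⌊47.3889/10⌋ = 4 → E.
Square: lon ⌊10.9603/2⌋ = 5; lat ⌊7.3889/1⌋ = 7.
Subsquare: lon ⌊0.9603/0.0833333⌋ = 11 → l; lat ⌊0.3889/0.0416667⌋ = 9 → j.

ME57lj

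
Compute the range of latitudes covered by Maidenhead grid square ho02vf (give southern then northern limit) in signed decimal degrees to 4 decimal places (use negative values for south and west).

52.2083, 52.2500

Field H=7, O=14: +7·20° lon, +14·10° lat → SW at lon -40°, lat 50°.
Square 0, 2: +0·2° lon, +2·1° lat → SW at lon -40°, lat 52°.
Subsquare v=21, f=5: +21·0.0833333° lon, +5·0.0416667° lat → SW at lon -38.25°, lat 52.2083°.
Cell spans 0.0833333° lon × 0.0416667° lat.
south 52.2083, north 52.2500.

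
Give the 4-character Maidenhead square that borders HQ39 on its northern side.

HR30

Latitude square 9; +1 → 10, wraps to 0, carry into field.
Latitude field Q = 16; +1 → 17 = R.
The longitude characters are unchanged.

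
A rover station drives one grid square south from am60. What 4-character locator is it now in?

Latitude square 0; −1 → -1, wraps to 9, carry into field.
Latitude field M = 12; −1 → 11 = L.
The longitude characters are unchanged.

AL69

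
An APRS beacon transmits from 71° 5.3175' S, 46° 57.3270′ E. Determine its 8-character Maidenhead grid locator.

LB38lv48

Offset from 180°W / 90°S: lon 226.95545°, lat 18.91138°.
Field (20°×10°, letters A–R): lon ⌊226.95545/20⌋ = 11 → L; lat ⌊18.91138/10⌋ = 1 → B.
Square (2°×1°, digits 0–9): lon ⌊6.95545/2⌋ = 3; lat ⌊8.91138/1⌋ = 8.
Subsquare (5′×2.5′, letters a–x): lon ⌊0.95545/0.0833333⌋ = 11 → l; lat ⌊0.91138/0.0416667⌋ = 21 → v.
Extended square (30″×15″, digits 0–9): lon ⌊0.03878/0.00833333⌋ = 4; lat ⌊0.03638/0.00416667⌋ = 8.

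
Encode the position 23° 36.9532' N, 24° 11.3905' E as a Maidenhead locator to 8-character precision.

KL23co27

Add 180° to longitude and 90° to latitude: 204.18984, 113.61589.
Field (20°×10°, letters A–R): 204.18984/20 → 10 → K, 113.61589/10 → 11 → L; chars KL.
Square (2°×1°, digits 0–9): 4.18984/2 → 2, 3.61589/1 → 3; chars 23.
Subsquare (5′×2.5′, letters a–x): 0.18984/0.0833333 → 2 → c, 0.61589/0.0416667 → 14 → o; chars co.
Extended square (30″×15″, digits 0–9): 0.02317/0.00833333 → 2, 0.03255/0.00416667 → 7; chars 27.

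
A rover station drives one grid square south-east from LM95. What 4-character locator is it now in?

MM04

Longitude square 9; +1 → 10, wraps to 0, carry into field.
Longitude field L = 11; +1 → 12 = M.
Latitude square 5; −1 → 4.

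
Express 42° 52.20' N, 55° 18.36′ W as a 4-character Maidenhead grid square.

Offset from 180°W / 90°S: lon 124.69°, lat 132.87°.
Field: 124.69/20 → 6 → G, 132.87/10 → 13 → N; chars GN.
Square: 4.69/2 → 2, 2.87/1 → 2; chars 22.

GN22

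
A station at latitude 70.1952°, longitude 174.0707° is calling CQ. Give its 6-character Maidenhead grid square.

RQ70ae

Offset from 180°W / 90°S: lon 354.0707°, lat 160.1952°.
Field (20°×10°, letters A–R): lon ⌊354.0707/20⌋ = 17 → R; lat ⌊160.1952/10⌋ = 16 → Q.
Square (2°×1°, digits 0–9): lon ⌊14.0707/2⌋ = 7; lat ⌊0.1952/1⌋ = 0.
Subsquare (5′×2.5′, letters a–x): lon ⌊0.0707/0.0833333⌋ = 0 → a; lat ⌊0.1952/0.0416667⌋ = 4 → e.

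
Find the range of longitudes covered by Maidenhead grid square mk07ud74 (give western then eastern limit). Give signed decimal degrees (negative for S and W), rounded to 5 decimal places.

Field M=12, K=10: +12·20° lon, +10·10° lat → SW at lon 60°, lat 10°.
Square 0, 7: +0·2° lon, +7·1° lat → SW at lon 60°, lat 17°.
Subsquare u=20, d=3: +20·0.0833333° lon, +3·0.0416667° lat → SW at lon 61.6667°, lat 17.125°.
Extended square 7, 4: +7·0.00833333° lon, +4·0.00416667° lat → SW at lon 61.725°, lat 17.1417°.
Cell spans 0.00833333° lon × 0.00416667° lat.
west 61.72500, east 61.73333.

61.72500, 61.73333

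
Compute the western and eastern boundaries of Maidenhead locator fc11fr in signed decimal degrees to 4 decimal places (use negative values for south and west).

-77.5833, -77.5000

Field F=5, C=2: +5·20° lon, +2·10° lat → SW at lon -80°, lat -70°.
Square 1, 1: +1·2° lon, +1·1° lat → SW at lon -78°, lat -69°.
Subsquare f=5, r=17: +5·0.0833333° lon, +17·0.0416667° lat → SW at lon -77.5833°, lat -68.2917°.
Cell spans 0.0833333° lon × 0.0416667° lat.
west -77.5833, east -77.5000.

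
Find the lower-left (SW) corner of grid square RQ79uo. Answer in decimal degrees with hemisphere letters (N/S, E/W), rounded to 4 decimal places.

79.5833° N, 175.6667° E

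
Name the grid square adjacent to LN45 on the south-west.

LN34

Longitude square 4; −1 → 3.
Latitude square 5; −1 → 4.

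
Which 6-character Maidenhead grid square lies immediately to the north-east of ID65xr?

ID75as

Longitude subsquare x = 23; +1 → 24, wraps to 0 = a, carry into square.
Longitude square 6; +1 → 7.
Latitude subsquare r = 17; +1 → 18 = s.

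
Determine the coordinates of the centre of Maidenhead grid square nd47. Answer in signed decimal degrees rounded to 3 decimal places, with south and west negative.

-52.500, 89.000

Field N=13, D=3: +13·20° lon, +3·10° lat → SW at lon 80°, lat -60°.
Square 4, 7: +4·2° lon, +7·1° lat → SW at lon 88°, lat -53°.
Cell spans 2° lon × 1° lat. Centre is SW corner plus half of each.
latitude -52.500, longitude 89.000.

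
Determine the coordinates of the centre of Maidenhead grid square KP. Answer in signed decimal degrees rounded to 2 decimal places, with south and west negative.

Field K=10, P=15: +10·20° lon, +15·10° lat → SW at lon 20°, lat 60°.
Cell spans 20° lon × 10° lat. Centre is SW corner plus half of each.
latitude 65.00, longitude 30.00.

65.00, 30.00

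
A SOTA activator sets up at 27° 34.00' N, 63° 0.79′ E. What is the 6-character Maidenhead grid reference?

Add 180° to longitude and 90° to latitude: 243.0132, 117.5667.
Field: 243.0132/20 → 12 → M, 117.5667/10 → 11 → L; chars ML.
Square: 3.0132/2 → 1, 7.5667/1 → 7; chars 17.
Subsquare: 1.0132/0.0833333 → 12 → m, 0.5667/0.0416667 → 13 → n; chars mn.

ML17mn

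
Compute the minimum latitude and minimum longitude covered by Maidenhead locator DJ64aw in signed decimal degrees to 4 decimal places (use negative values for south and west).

Field D=3, J=9: +3·20° lon, +9·10° lat → SW at lon -120°, lat 0°.
Square 6, 4: +6·2° lon, +4·1° lat → SW at lon -108°, lat 4°.
Subsquare a=0, w=22: +0·0.0833333° lon, +22·0.0416667° lat → SW at lon -108°, lat 4.91667°.
latitude 4.9167, longitude -108.0000.

4.9167, -108.0000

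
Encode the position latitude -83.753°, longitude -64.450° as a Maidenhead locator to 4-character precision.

Shift to the Maidenhead origin (180°W, 90°S): lon 115.55, lat 6.25.
Field: 115.55/20 → 5 → F, 6.25/10 → 0 → A; chars FA.
Square: 15.55/2 → 7, 6.25/1 → 6; chars 76.

FA76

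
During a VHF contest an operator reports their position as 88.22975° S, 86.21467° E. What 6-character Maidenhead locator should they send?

NA31cs

Offset from 180°W / 90°S: lon 266.2147°, lat 1.7703°.
Field: lon ⌊266.2147/20⌋ = 13 → N; lat ⌊1.7703/10⌋ = 0 → A.
Square: lon ⌊6.2147/2⌋ = 3; lat ⌊1.7703/1⌋ = 1.
Subsquare: lon ⌊0.2147/0.0833333⌋ = 2 → c; lat ⌊0.7703/0.0416667⌋ = 18 → s.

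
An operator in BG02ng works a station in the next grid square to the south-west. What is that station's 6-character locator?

Longitude subsquare n = 13; −1 → 12 = m.
Latitude subsquare g = 6; −1 → 5 = f.

BG02mf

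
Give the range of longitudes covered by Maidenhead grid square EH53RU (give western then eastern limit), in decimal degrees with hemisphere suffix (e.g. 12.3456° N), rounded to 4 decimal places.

Field E=4, H=7: +4·20° lon, +7·10° lat → SW at lon -100°, lat -20°.
Square 5, 3: +5·2° lon, +3·1° lat → SW at lon -90°, lat -17°.
Subsquare r=17, u=20: +17·0.0833333° lon, +20·0.0416667° lat → SW at lon -88.5833°, lat -16.1667°.
Cell spans 0.0833333° lon × 0.0416667° lat.
west 88.5833° W, east 88.5000° W.

88.5833° W, 88.5000° W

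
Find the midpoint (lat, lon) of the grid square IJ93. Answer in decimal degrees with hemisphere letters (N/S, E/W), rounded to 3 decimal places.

3.500° N, 1.000° W

Field I=8, J=9: +8·20° lon, +9·10° lat → SW at lon -20°, lat 0°.
Square 9, 3: +9·2° lon, +3·1° lat → SW at lon -2°, lat 3°.
Cell spans 2° lon × 1° lat. Centre is SW corner plus half of each.
latitude 3.500° N, longitude 1.000° W.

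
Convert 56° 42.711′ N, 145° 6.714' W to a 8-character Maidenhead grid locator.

BO76kr60

Offset from 180°W / 90°S: lon 34.88810°, lat 146.71185°.
Field (20°×10°, letters A–R): lon ⌊34.88810/20⌋ = 1 → B; lat ⌊146.71185/10⌋ = 14 → O.
Square (2°×1°, digits 0–9): lon ⌊14.88810/2⌋ = 7; lat ⌊6.71185/1⌋ = 6.
Subsquare (5′×2.5′, letters a–x): lon ⌊0.88810/0.0833333⌋ = 10 → k; lat ⌊0.71185/0.0416667⌋ = 17 → r.
Extended square (30″×15″, digits 0–9): lon ⌊0.05477/0.00833333⌋ = 6; lat ⌊0.00352/0.00416667⌋ = 0.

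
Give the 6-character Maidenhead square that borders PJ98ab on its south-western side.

PJ88xa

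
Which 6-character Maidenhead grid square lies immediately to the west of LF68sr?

Longitude subsquare s = 18; −1 → 17 = r.
The latitude characters are unchanged.

LF68rr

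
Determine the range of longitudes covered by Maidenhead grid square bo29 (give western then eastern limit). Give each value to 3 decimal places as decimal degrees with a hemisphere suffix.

156.000° W, 154.000° W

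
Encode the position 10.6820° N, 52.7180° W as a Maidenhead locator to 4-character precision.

GK30

Shift to the Maidenhead origin (180°W, 90°S): lon 127.28, lat 100.68.
Field (20°×10°, letters A–R): 127.28/20 → 6 → G, 100.68/10 → 10 → K; chars GK.
Square (2°×1°, digits 0–9): 7.28/2 → 3, 0.68/1 → 0; chars 30.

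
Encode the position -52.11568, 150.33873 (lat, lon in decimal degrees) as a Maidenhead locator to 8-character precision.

QD57ev02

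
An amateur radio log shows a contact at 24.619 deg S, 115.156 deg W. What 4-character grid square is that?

Offset from 180°W / 90°S: lon 64.84°, lat 65.38°.
Field: 64.84/20 → 3 → D, 65.38/10 → 6 → G; chars DG.
Square: 4.84/2 → 2, 5.38/1 → 5; chars 25.

DG25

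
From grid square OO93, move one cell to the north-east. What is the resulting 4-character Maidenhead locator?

PO04

Longitude square 9; +1 → 10, wraps to 0, carry into field.
Longitude field O = 14; +1 → 15 = P.
Latitude square 3; +1 → 4.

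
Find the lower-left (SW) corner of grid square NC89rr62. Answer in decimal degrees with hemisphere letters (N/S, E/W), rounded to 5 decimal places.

Field N=13, C=2: +13·20° lon, +2·10° lat → SW at lon 80°, lat -70°.
Square 8, 9: +8·2° lon, +9·1° lat → SW at lon 96°, lat -61°.
Subsquare r=17, r=17: +17·0.0833333° lon, +17·0.0416667° lat → SW at lon 97.4167°, lat -60.2917°.
Extended square 6, 2: +6·0.00833333° lon, +2·0.00416667° lat → SW at lon 97.4667°, lat -60.2833°.
latitude 60.28333° S, longitude 97.46667° E.

60.28333° S, 97.46667° E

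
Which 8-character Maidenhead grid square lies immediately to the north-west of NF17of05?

Longitude extended square 0; −1 → -1, wraps to 9, carry into subsquare.
Longitude subsquare o = 14; −1 → 13 = n.
Latitude extended square 5; +1 → 6.

NF17nf96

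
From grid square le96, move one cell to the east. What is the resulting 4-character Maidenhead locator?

ME06

Longitude square 9; +1 → 10, wraps to 0, carry into field.
Longitude field L = 11; +1 → 12 = M.
The latitude characters are unchanged.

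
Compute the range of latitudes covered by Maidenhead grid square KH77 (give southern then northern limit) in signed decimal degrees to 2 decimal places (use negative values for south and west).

-13.00, -12.00

Field K=10, H=7: +10·20° lon, +7·10° lat → SW at lon 20°, lat -20°.
Square 7, 7: +7·2° lon, +7·1° lat → SW at lon 34°, lat -13°.
Cell spans 2° lon × 1° lat.
south -13.00, north -12.00.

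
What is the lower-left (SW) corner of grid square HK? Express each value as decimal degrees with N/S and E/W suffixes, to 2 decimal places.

10.00° N, 40.00° W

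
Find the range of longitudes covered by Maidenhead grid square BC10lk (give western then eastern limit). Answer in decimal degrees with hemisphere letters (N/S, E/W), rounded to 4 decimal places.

Field B=1, C=2: +1·20° lon, +2·10° lat → SW at lon -160°, lat -70°.
Square 1, 0: +1·2° lon, +0·1° lat → SW at lon -158°, lat -70°.
Subsquare l=11, k=10: +11·0.0833333° lon, +10·0.0416667° lat → SW at lon -157.083°, lat -69.5833°.
Cell spans 0.0833333° lon × 0.0416667° lat.
west 157.0833° W, east 157.0000° W.

157.0833° W, 157.0000° W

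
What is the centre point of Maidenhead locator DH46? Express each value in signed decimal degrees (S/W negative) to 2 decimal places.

-13.50, -111.00

Field D=3, H=7: +3·20° lon, +7·10° lat → SW at lon -120°, lat -20°.
Square 4, 6: +4·2° lon, +6·1° lat → SW at lon -112°, lat -14°.
Cell spans 2° lon × 1° lat. Centre is SW corner plus half of each.
latitude -13.50, longitude -111.00.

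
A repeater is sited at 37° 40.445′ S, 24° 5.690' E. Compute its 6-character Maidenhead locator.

KF22bh

Add 180° to longitude and 90° to latitude: 204.0948, 52.3259.
Field: 204.0948/20 → 10 → K, 52.3259/10 → 5 → F; chars KF.
Square: 4.0948/2 → 2, 2.3259/1 → 2; chars 22.
Subsquare: 0.0948/0.0833333 → 1 → b, 0.3259/0.0416667 → 7 → h; chars bh.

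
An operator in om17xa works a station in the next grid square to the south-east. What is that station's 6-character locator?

Longitude subsquare x = 23; +1 → 24, wraps to 0 = a, carry into square.
Longitude square 1; +1 → 2.
Latitude subsquare a = 0; −1 → -1, wraps to 23 = x, carry into square.
Latitude square 7; −1 → 6.

OM26ax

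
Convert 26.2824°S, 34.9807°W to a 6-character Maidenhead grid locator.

HG23mr

Add 180° to longitude and 90° to latitude: 145.0193, 63.7176.
Field (20°×10°, letters A–R): 145.0193/20 → 7 → H, 63.7176/10 → 6 → G; chars HG.
Square (2°×1°, digits 0–9): 5.0193/2 → 2, 3.7176/1 → 3; chars 23.
Subsquare (5′×2.5′, letters a–x): 1.0193/0.0833333 → 12 → m, 0.7176/0.0416667 → 17 → r; chars mr.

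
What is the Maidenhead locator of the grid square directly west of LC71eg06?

Longitude extended square 0; −1 → -1, wraps to 9, carry into subsquare.
Longitude subsquare e = 4; −1 → 3 = d.
The latitude characters are unchanged.

LC71dg96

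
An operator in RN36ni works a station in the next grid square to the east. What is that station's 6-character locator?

Longitude subsquare n = 13; +1 → 14 = o.
The latitude characters are unchanged.

RN36oi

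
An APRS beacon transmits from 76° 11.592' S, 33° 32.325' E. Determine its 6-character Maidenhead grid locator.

KB63st

Add 180° to longitude and 90° to latitude: 213.5387, 13.8068.
Field: 213.5387/20 → 10 → K, 13.8068/10 → 1 → B; chars KB.
Square: 13.5387/2 → 6, 3.8068/1 → 3; chars 63.
Subsquare: 1.5387/0.0833333 → 18 → s, 0.8068/0.0416667 → 19 → t; chars st.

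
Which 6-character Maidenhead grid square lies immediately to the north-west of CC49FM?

CC49en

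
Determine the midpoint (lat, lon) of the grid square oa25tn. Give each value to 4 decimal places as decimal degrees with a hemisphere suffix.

84.4375° S, 105.6250° E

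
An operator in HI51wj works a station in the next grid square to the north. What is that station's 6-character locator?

HI51wk

Latitude subsquare j = 9; +1 → 10 = k.
The longitude characters are unchanged.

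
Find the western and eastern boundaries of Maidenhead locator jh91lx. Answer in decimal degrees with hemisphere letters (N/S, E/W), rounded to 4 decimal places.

Field J=9, H=7: +9·20° lon, +7·10° lat → SW at lon 0°, lat -20°.
Square 9, 1: +9·2° lon, +1·1° lat → SW at lon 18°, lat -19°.
Subsquare l=11, x=23: +11·0.0833333° lon, +23·0.0416667° lat → SW at lon 18.9167°, lat -18.0417°.
Cell spans 0.0833333° lon × 0.0416667° lat.
west 18.9167° E, east 19.0000° E.

18.9167° E, 19.0000° E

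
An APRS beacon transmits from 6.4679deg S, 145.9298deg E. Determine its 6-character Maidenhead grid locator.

QI23xm

Shift to the Maidenhead origin (180°W, 90°S): lon 325.9298, lat 83.5321.
Field (20°×10°, letters A–R): lon ⌊325.9298/20⌋ = 16 → Q; lat ⌊83.5321/10⌋ = 8 → I.
Square (2°×1°, digits 0–9): lon ⌊5.9298/2⌋ = 2; lat ⌊3.5321/1⌋ = 3.
Subsquare (5′×2.5′, letters a–x): lon ⌊1.9298/0.0833333⌋ = 23 → x; lat ⌊0.5321/0.0416667⌋ = 12 → m.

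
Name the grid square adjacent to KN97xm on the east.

LN07am

Longitude subsquare x = 23; +1 → 24, wraps to 0 = a, carry into square.
Longitude square 9; +1 → 10, wraps to 0, carry into field.
Longitude field K = 10; +1 → 11 = L.
The latitude characters are unchanged.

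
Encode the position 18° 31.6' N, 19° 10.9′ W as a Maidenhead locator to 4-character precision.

IK08

Shift to the Maidenhead origin (180°W, 90°S): lon 160.82, lat 108.53.
Field: 160.82/20 → 8 → I, 108.53/10 → 10 → K; chars IK.
Square: 0.82/2 → 0, 8.53/1 → 8; chars 08.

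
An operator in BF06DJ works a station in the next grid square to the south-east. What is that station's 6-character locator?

BF06ei

Longitude subsquare d = 3; +1 → 4 = e.
Latitude subsquare j = 9; −1 → 8 = i.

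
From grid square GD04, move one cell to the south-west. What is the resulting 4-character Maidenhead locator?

FD93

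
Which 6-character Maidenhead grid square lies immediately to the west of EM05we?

EM05ve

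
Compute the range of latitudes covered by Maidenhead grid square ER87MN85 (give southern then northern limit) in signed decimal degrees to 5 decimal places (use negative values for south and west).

87.56250, 87.56667

Field E=4, R=17: +4·20° lon, +17·10° lat → SW at lon -100°, lat 80°.
Square 8, 7: +8·2° lon, +7·1° lat → SW at lon -84°, lat 87°.
Subsquare m=12, n=13: +12·0.0833333° lon, +13·0.0416667° lat → SW at lon -83°, lat 87.5417°.
Extended square 8, 5: +8·0.00833333° lon, +5·0.00416667° lat → SW at lon -82.9333°, lat 87.5625°.
Cell spans 0.00833333° lon × 0.00416667° lat.
south 87.56250, north 87.56667.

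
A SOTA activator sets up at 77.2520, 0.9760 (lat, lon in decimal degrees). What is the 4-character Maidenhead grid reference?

JQ07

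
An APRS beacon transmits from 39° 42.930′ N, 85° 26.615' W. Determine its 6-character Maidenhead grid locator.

EM79gr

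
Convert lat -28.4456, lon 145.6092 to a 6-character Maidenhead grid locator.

Offset from 180°W / 90°S: lon 325.6092°, lat 61.5544°.
Field: 325.6092/20 → 16 → Q, 61.5544/10 → 6 → G; chars QG.
Square: 5.6092/2 → 2, 1.5544/1 → 1; chars 21.
Subsquare: 1.6092/0.0833333 → 19 → t, 0.5544/0.0416667 → 13 → n; chars tn.

QG21tn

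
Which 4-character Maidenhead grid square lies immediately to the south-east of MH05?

MH14

Longitude square 0; +1 → 1.
Latitude square 5; −1 → 4.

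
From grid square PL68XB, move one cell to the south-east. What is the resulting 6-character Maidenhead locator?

PL78aa

Longitude subsquare x = 23; +1 → 24, wraps to 0 = a, carry into square.
Longitude square 6; +1 → 7.
Latitude subsquare b = 1; −1 → 0 = a.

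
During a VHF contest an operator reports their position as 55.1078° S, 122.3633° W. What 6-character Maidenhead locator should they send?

CD84tv

Add 180° to longitude and 90° to latitude: 57.6367, 34.8922.
Field: 57.6367/20 → 2 → C, 34.8922/10 → 3 → D; chars CD.
Square: 17.6367/2 → 8, 4.8922/1 → 4; chars 84.
Subsquare: 1.6367/0.0833333 → 19 → t, 0.8922/0.0416667 → 21 → v; chars tv.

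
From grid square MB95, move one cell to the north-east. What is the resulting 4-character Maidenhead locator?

NB06

Longitude square 9; +1 → 10, wraps to 0, carry into field.
Longitude field M = 12; +1 → 13 = N.
Latitude square 5; +1 → 6.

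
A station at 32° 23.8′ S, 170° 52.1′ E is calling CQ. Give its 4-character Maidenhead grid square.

RF57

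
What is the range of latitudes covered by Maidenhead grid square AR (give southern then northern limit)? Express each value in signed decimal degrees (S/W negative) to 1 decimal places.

80.0, 90.0

Field A=0, R=17: +0·20° lon, +17·10° lat → SW at lon -180°, lat 80°.
Cell spans 20° lon × 10° lat.
south 80.0, north 90.0.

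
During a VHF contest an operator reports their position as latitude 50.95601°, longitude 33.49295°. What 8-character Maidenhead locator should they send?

KO60rw99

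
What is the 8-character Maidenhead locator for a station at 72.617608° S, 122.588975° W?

Shift to the Maidenhead origin (180°W, 90°S): lon 57.41102, lat 17.38239.
Field: lon ⌊57.41102/20⌋ = 2 → C; lat ⌊17.38239/10⌋ = 1 → B.
Square: lon ⌊17.41102/2⌋ = 8; lat ⌊7.38239/1⌋ = 7.
Subsquare: lon ⌊1.41102/0.0833333⌋ = 16 → q; lat ⌊0.38239/0.0416667⌋ = 9 → j.
Extended square: lon ⌊0.07769/0.00833333⌋ = 9; lat ⌊0.00739/0.00416667⌋ = 1.

CB87qj91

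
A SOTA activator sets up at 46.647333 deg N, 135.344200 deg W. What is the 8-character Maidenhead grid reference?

CN26hp85

Shift to the Maidenhead origin (180°W, 90°S): lon 44.65580, lat 136.64733.
Field: lon ⌊44.65580/20⌋ = 2 → C; lat ⌊136.64733/10⌋ = 13 → N.
Square: lon ⌊4.65580/2⌋ = 2; lat ⌊6.64733/1⌋ = 6.
Subsquare: lon ⌊0.65580/0.0833333⌋ = 7 → h; lat ⌊0.64733/0.0416667⌋ = 15 → p.
Extended square: lon ⌊0.07247/0.00833333⌋ = 8; lat ⌊0.02233/0.00416667⌋ = 5.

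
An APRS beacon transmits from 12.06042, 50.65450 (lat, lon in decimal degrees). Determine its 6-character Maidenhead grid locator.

Shift to the Maidenhead origin (180°W, 90°S): lon 230.6545, lat 102.0604.
Field: 230.6545/20 → 11 → L, 102.0604/10 → 10 → K; chars LK.
Square: 10.6545/2 → 5, 2.0604/1 → 2; chars 52.
Subsquare: 0.6545/0.0833333 → 7 → h, 0.0604/0.0416667 → 1 → b; chars hb.

LK52hb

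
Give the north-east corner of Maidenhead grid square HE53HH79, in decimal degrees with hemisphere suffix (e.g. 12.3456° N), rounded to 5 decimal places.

Field H=7, E=4: +7·20° lon, +4·10° lat → SW at lon -40°, lat -50°.
Square 5, 3: +5·2° lon, +3·1° lat → SW at lon -30°, lat -47°.
Subsquare h=7, h=7: +7·0.0833333° lon, +7·0.0416667° lat → SW at lon -29.4167°, lat -46.7083°.
Extended square 7, 9: +7·0.00833333° lon, +9·0.00416667° lat → SW at lon -29.3583°, lat -46.6708°.
Cell spans 0.00833333° lon × 0.00416667° lat. NE corner is SW corner plus one full cell.
latitude 46.66667° S, longitude 29.35000° W.

46.66667° S, 29.35000° W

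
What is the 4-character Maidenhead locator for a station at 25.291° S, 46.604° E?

Shift to the Maidenhead origin (180°W, 90°S): lon 226.60, lat 64.71.
Field: lon ⌊226.60/20⌋ = 11 → L; lat ⌊64.71/10⌋ = 6 → G.
Square: lon ⌊6.60/2⌋ = 3; lat ⌊4.71/1⌋ = 4.

LG34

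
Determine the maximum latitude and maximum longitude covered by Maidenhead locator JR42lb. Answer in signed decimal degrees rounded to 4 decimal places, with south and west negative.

Field J=9, R=17: +9·20° lon, +17·10° lat → SW at lon 0°, lat 80°.
Square 4, 2: +4·2° lon, +2·1° lat → SW at lon 8°, lat 82°.
Subsquare l=11, b=1: +11·0.0833333° lon, +1·0.0416667° lat → SW at lon 8.91667°, lat 82.0417°.
Cell spans 0.0833333° lon × 0.0416667° lat. NE corner is SW corner plus one full cell.
latitude 82.0833, longitude 9.0000.

82.0833, 9.0000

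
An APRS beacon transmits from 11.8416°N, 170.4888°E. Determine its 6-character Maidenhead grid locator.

RK51fu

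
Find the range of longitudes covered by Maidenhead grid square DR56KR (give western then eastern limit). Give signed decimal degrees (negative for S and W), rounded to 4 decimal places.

Field D=3, R=17: +3·20° lon, +17·10° lat → SW at lon -120°, lat 80°.
Square 5, 6: +5·2° lon, +6·1° lat → SW at lon -110°, lat 86°.
Subsquare k=10, r=17: +10·0.0833333° lon, +17·0.0416667° lat → SW at lon -109.167°, lat 86.7083°.
Cell spans 0.0833333° lon × 0.0416667° lat.
west -109.1667, east -109.0833.

-109.1667, -109.0833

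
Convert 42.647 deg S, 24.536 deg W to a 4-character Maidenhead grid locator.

Offset from 180°W / 90°S: lon 155.46°, lat 47.35°.
Field: 155.46/20 → 7 → H, 47.35/10 → 4 → E; chars HE.
Square: 15.46/2 → 7, 7.35/1 → 7; chars 77.

HE77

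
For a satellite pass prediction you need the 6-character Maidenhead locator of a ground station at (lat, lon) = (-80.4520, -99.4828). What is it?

Offset from 180°W / 90°S: lon 80.5172°, lat 9.5480°.
Field: 80.5172/20 → 4 → E, 9.5480/10 → 0 → A; chars EA.
Square: 0.5172/2 → 0, 9.5480/1 → 9; chars 09.
Subsquare: 0.5172/0.0833333 → 6 → g, 0.5480/0.0416667 → 13 → n; chars gn.

EA09gn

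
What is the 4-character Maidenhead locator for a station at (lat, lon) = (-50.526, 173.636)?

RD69

Add 180° to longitude and 90° to latitude: 353.64, 39.47.
Field: 353.64/20 → 17 → R, 39.47/10 → 3 → D; chars RD.
Square: 13.64/2 → 6, 9.47/1 → 9; chars 69.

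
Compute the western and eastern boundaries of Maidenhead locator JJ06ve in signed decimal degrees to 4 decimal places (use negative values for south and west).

1.7500, 1.8333

Field J=9, J=9: +9·20° lon, +9·10° lat → SW at lon 0°, lat 0°.
Square 0, 6: +0·2° lon, +6·1° lat → SW at lon 0°, lat 6°.
Subsquare v=21, e=4: +21·0.0833333° lon, +4·0.0416667° lat → SW at lon 1.75°, lat 6.16667°.
Cell spans 0.0833333° lon × 0.0416667° lat.
west 1.7500, east 1.8333.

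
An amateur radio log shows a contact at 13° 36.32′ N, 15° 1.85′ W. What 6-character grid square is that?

IK23lo

Offset from 180°W / 90°S: lon 164.9692°, lat 103.6053°.
Field: lon ⌊164.9692/20⌋ = 8 → I; lat ⌊103.6053/10⌋ = 10 → K.
Square: lon ⌊4.9692/2⌋ = 2; lat ⌊3.6053/1⌋ = 3.
Subsquare: lon ⌊0.9692/0.0833333⌋ = 11 → l; lat ⌊0.6053/0.0416667⌋ = 14 → o.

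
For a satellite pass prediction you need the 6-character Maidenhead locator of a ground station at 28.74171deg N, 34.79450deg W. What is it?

HL28or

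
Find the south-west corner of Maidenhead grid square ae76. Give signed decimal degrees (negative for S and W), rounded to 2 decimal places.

-44.00, -166.00

Field A=0, E=4: +0·20° lon, +4·10° lat → SW at lon -180°, lat -50°.
Square 7, 6: +7·2° lon, +6·1° lat → SW at lon -166°, lat -44°.
latitude -44.00, longitude -166.00.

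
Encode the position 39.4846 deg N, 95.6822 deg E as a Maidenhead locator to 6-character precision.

NM79ul

Shift to the Maidenhead origin (180°W, 90°S): lon 275.6822, lat 129.4846.
Field: 275.6822/20 → 13 → N, 129.4846/10 → 12 → M; chars NM.
Square: 15.6822/2 → 7, 9.4846/1 → 9; chars 79.
Subsquare: 1.6822/0.0833333 → 20 → u, 0.4846/0.0416667 → 11 → l; chars ul.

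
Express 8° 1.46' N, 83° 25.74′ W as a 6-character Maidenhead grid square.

Add 180° to longitude and 90° to latitude: 96.5710, 98.0243.
Field: lon ⌊96.5710/20⌋ = 4 → E; lat ⌊98.0243/10⌋ = 9 → J.
Square: lon ⌊16.5710/2⌋ = 8; lat ⌊8.0243/1⌋ = 8.
Subsquare: lon ⌊0.5710/0.0833333⌋ = 6 → g; lat ⌊0.0243/0.0416667⌋ = 0 → a.

EJ88ga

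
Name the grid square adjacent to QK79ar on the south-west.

Longitude subsquare a = 0; −1 → -1, wraps to 23 = x, carry into square.
Longitude square 7; −1 → 6.
Latitude subsquare r = 17; −1 → 16 = q.

QK69xq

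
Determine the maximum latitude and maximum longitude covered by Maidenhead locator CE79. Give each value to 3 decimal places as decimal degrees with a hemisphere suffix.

40.000° S, 124.000° W

Field C=2, E=4: +2·20° lon, +4·10° lat → SW at lon -140°, lat -50°.
Square 7, 9: +7·2° lon, +9·1° lat → SW at lon -126°, lat -41°.
Cell spans 2° lon × 1° lat. NE corner is SW corner plus one full cell.
latitude 40.000° S, longitude 124.000° W.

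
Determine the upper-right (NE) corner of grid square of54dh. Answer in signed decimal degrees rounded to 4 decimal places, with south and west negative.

-35.6667, 110.3333

Field O=14, F=5: +14·20° lon, +5·10° lat → SW at lon 100°, lat -40°.
Square 5, 4: +5·2° lon, +4·1° lat → SW at lon 110°, lat -36°.
Subsquare d=3, h=7: +3·0.0833333° lon, +7·0.0416667° lat → SW at lon 110.25°, lat -35.7083°.
Cell spans 0.0833333° lon × 0.0416667° lat. NE corner is SW corner plus one full cell.
latitude -35.6667, longitude 110.3333.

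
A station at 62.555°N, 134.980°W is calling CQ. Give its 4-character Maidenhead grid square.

Offset from 180°W / 90°S: lon 45.02°, lat 152.56°.
Field: lon ⌊45.02/20⌋ = 2 → C; lat ⌊152.56/10⌋ = 15 → P.
Square: lon ⌊5.02/2⌋ = 2; lat ⌊2.56/1⌋ = 2.

CP22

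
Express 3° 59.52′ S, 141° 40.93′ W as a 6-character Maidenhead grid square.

BI96da

Offset from 180°W / 90°S: lon 38.3178°, lat 86.0080°.
Field: lon ⌊38.3178/20⌋ = 1 → B; lat ⌊86.0080/10⌋ = 8 → I.
Square: lon ⌊18.3178/2⌋ = 9; lat ⌊6.0080/1⌋ = 6.
Subsquare: lon ⌊0.3178/0.0833333⌋ = 3 → d; lat ⌊0.0080/0.0416667⌋ = 0 → a.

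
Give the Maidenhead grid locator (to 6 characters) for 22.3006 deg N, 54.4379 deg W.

Add 180° to longitude and 90° to latitude: 125.5621, 112.3006.
Field: lon ⌊125.5621/20⌋ = 6 → G; lat ⌊112.3006/10⌋ = 11 → L.
Square: lon ⌊5.5621/2⌋ = 2; lat ⌊2.3006/1⌋ = 2.
Subsquare: lon ⌊1.5621/0.0833333⌋ = 18 → s; lat ⌊0.3006/0.0416667⌋ = 7 → h.

GL22sh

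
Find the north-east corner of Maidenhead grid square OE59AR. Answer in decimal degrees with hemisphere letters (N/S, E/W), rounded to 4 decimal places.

40.2500° S, 110.0833° E

Field O=14, E=4: +14·20° lon, +4·10° lat → SW at lon 100°, lat -50°.
Square 5, 9: +5·2° lon, +9·1° lat → SW at lon 110°, lat -41°.
Subsquare a=0, r=17: +0·0.0833333° lon, +17·0.0416667° lat → SW at lon 110°, lat -40.2917°.
Cell spans 0.0833333° lon × 0.0416667° lat. NE corner is SW corner plus one full cell.
latitude 40.2500° S, longitude 110.0833° E.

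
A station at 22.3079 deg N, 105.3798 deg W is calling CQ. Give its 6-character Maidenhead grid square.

DL72hh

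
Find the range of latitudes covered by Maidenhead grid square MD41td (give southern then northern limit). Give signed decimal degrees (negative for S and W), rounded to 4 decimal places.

-58.8750, -58.8333

Field M=12, D=3: +12·20° lon, +3·10° lat → SW at lon 60°, lat -60°.
Square 4, 1: +4·2° lon, +1·1° lat → SW at lon 68°, lat -59°.
Subsquare t=19, d=3: +19·0.0833333° lon, +3·0.0416667° lat → SW at lon 69.5833°, lat -58.875°.
Cell spans 0.0833333° lon × 0.0416667° lat.
south -58.8750, north -58.8333.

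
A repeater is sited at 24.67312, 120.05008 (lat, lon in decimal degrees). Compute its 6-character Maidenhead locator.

PL04aq

Offset from 180°W / 90°S: lon 300.0501°, lat 114.6731°.
Field: lon ⌊300.0501/20⌋ = 15 → P; lat ⌊114.6731/10⌋ = 11 → L.
Square: lon ⌊0.0501/2⌋ = 0; lat ⌊4.6731/1⌋ = 4.
Subsquare: lon ⌊0.0501/0.0833333⌋ = 0 → a; lat ⌊0.6731/0.0416667⌋ = 16 → q.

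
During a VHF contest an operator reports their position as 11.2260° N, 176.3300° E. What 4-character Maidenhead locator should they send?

RK81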